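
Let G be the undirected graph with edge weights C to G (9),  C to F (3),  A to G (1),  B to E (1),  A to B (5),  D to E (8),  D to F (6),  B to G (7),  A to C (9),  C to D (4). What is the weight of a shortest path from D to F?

6

Checking several routes:
D - F: 6
D - E - B - G - C - F: 8 + 1 + 7 + 9 + 3 = 28
D - C - F: 4 + 3 = 7
D - E - B - A - C - F: 8 + 1 + 5 + 9 + 3 = 26
D - E - B - A - G - C - F: 8 + 1 + 5 + 1 + 9 + 3 = 27
Best route has total 6.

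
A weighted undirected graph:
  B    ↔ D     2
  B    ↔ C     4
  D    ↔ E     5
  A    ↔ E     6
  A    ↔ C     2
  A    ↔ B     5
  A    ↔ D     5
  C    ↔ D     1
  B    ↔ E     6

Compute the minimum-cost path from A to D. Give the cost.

3

Checking several routes:
A → E → D: 6 + 5 = 11
A → C → D: 2 + 1 = 3
A → C → B → D: 2 + 4 + 2 = 8
A → B → D: 5 + 2 = 7
A → D: 5
A → B → C → D: 5 + 4 + 1 = 10
The minimum is 3.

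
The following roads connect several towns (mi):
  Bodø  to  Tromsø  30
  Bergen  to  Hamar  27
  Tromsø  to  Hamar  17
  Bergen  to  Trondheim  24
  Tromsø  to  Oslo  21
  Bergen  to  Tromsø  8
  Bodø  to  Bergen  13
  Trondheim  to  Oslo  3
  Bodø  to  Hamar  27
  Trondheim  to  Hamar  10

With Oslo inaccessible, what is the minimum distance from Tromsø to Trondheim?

27

A few of the Tromsø→Trondheim routes:
Tromsø → Bergen → Bodø → Hamar → Trondheim: 8 + 13 + 27 + 10 = 58
Tromsø → Bergen → Trondheim: 8 + 24 = 32
Tromsø → Hamar → Trondheim: 17 + 10 = 27
Tromsø → Bergen → Hamar → Trondheim: 8 + 27 + 10 = 45
Shortest: 27 mi.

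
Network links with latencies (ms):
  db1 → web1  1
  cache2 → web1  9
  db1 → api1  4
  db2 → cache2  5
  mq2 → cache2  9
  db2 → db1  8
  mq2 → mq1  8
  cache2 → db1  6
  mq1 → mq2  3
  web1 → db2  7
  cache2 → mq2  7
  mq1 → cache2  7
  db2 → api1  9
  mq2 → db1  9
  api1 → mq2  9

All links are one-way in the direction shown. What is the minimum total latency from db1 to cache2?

13

Paths from db1 to cache2:
db1-web1-db2-api1-mq2-mq1-cache2: 1 + 7 + 9 + 9 + 8 + 7 = 41
db1-web1-db2-api1-mq2-cache2: 1 + 7 + 9 + 9 + 9 = 35
db1-api1-mq2-mq1-cache2: 4 + 9 + 8 + 7 = 28
db1-api1-mq2-cache2: 4 + 9 + 9 = 22
db1-web1-db2-cache2: 1 + 7 + 5 = 13
The minimum is 13 ms.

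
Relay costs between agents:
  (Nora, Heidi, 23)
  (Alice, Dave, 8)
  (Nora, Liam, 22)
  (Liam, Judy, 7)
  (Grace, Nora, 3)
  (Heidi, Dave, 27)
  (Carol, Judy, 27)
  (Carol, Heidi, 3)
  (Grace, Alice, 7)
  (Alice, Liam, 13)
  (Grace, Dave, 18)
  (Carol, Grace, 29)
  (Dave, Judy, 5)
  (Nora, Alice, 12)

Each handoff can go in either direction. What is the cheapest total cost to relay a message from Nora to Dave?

Comparing a few candidate routes:
Nora → Alice → Dave: 12 + 8 = 20
Nora → Grace → Alice → Dave: 3 + 7 + 8 = 18
Nora → Alice → Grace → Dave: 12 + 7 + 18 = 37
Nora → Liam → Judy → Dave: 22 + 7 + 5 = 34
Nora → Grace → Alice → Liam → Judy → Dave: 3 + 7 + 13 + 7 + 5 = 35
Nora → Grace → Dave: 3 + 18 = 21
The minimum is 18.

18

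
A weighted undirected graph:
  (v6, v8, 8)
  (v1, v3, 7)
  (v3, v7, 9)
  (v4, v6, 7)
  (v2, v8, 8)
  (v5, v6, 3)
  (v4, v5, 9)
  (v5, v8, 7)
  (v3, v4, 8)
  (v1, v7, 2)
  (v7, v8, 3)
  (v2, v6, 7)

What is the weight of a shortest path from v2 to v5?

10

A few of the v2→v5 routes:
v2→v6→v5: 7 + 3 = 10
v2→v8→v5: 8 + 7 = 15
v2→v8→v6→v5: 8 + 8 + 3 = 19
Shortest: 10.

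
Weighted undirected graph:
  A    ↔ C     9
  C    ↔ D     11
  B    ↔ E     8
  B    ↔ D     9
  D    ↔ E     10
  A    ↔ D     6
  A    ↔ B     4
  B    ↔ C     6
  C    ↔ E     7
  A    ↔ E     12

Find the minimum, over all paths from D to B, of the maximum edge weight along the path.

6

Some routes from D to B:
D-B: max(9) = 9
D-E-C-A-B: max(10, 7, 9, 4) = 10
D-A-C-E-B: max(6, 9, 7, 8) = 9
D-A-B: max(6, 4) = 6
D-A-C-B: max(6, 9, 6) = 9
Smallest bottleneck: 6.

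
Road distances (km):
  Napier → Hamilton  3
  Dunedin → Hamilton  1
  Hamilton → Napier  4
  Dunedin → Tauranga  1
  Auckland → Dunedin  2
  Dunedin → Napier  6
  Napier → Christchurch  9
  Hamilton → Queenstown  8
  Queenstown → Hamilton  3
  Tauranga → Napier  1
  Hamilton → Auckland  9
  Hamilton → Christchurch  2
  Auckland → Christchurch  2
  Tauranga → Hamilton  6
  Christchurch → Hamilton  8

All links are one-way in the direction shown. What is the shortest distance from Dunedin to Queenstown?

Comparing a few candidate routes:
Dunedin → Tauranga → Hamilton → Queenstown: 1 + 6 + 8 = 15
Dunedin → Tauranga → Napier → Hamilton → Queenstown: 1 + 1 + 3 + 8 = 13
Dunedin → Hamilton → Queenstown: 1 + 8 = 9
Shortest: 9 km.

9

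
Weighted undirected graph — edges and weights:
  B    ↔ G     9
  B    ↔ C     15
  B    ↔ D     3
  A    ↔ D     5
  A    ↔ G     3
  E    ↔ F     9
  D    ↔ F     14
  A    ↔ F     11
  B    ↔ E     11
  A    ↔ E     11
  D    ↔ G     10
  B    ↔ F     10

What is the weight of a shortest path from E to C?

Checking several routes:
E→B→C: 11 + 15 = 26
E→F→B→C: 9 + 10 + 15 = 34
E→A→D→B→C: 11 + 5 + 3 + 15 = 34
The minimum is 26.

26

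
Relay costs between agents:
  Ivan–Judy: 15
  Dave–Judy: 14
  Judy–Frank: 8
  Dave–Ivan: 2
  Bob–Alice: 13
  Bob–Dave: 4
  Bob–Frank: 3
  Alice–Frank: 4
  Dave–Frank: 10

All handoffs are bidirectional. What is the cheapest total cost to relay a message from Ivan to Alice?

Comparing a few candidate routes:
Ivan → Dave → Bob → Frank → Alice: 2 + 4 + 3 + 4 = 13
Ivan → Dave → Judy → Frank → Alice: 2 + 14 + 8 + 4 = 28
Ivan → Dave → Bob → Alice: 2 + 4 + 13 = 19
Ivan → Judy → Frank → Alice: 15 + 8 + 4 = 27
Ivan → Dave → Frank → Alice: 2 + 10 + 4 = 16
Best route has total 13.

13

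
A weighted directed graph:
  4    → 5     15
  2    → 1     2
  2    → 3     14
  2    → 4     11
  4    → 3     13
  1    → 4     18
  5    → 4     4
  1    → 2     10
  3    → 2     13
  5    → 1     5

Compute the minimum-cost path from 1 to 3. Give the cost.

Candidate routes:
1 -> 4 -> 3: 18 + 13 = 31
1 -> 2 -> 4 -> 3: 10 + 11 + 13 = 34
1 -> 2 -> 3: 10 + 14 = 24
The minimum is 24.

24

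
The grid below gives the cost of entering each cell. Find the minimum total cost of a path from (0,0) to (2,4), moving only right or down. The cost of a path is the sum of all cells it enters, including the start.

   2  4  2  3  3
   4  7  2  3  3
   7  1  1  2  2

Cheapest: [0,0] → [0,1] → [0,2] → [1,2] → [2,2] → [2,3] → [2,4]
  2 + 4 + 2 + 2 + 1 + 2 + 2 = 15
(Top row then right column would cost 19.)

15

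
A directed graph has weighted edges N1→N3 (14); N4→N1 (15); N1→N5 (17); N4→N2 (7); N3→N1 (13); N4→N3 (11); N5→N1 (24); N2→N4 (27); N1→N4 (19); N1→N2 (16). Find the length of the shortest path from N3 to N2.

29

Routes from N3 to N2:
N3-N1-N2: 13 + 16 = 29
N3-N1-N4-N2: 13 + 19 + 7 = 39
Best route has total 29.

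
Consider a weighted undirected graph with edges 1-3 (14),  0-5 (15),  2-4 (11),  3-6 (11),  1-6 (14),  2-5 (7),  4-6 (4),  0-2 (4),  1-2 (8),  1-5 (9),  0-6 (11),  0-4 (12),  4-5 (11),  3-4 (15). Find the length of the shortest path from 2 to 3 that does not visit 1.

26

Comparing a few candidate routes:
2 - 4 - 3: 11 + 15 = 26
2 - 0 - 4 - 6 - 3: 4 + 12 + 4 + 11 = 31
2 - 0 - 4 - 3: 4 + 12 + 15 = 31
2 - 4 - 6 - 3: 11 + 4 + 11 = 26
2 - 0 - 6 - 3: 4 + 11 + 11 = 26
Best route has total 26.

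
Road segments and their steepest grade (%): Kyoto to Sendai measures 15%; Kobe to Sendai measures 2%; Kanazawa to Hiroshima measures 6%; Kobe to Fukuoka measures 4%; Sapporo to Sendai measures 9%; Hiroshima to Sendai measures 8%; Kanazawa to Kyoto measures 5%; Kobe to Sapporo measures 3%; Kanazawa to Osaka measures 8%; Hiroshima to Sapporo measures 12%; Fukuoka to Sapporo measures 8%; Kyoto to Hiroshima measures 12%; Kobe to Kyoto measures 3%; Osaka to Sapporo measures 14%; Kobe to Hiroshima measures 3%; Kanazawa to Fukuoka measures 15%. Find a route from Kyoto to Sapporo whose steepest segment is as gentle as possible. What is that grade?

3

Checking several routes:
Kyoto → Kanazawa → Hiroshima → Sendai → Kobe → Sapporo: max(5, 6, 8, 2, 3) = 8
Kyoto → Kanazawa → Hiroshima → Kobe → Sapporo: max(5, 6, 3, 3) = 6
Kyoto → Kobe → Sapporo: max(3, 3) = 3
The minimum achievable maximum is 3%.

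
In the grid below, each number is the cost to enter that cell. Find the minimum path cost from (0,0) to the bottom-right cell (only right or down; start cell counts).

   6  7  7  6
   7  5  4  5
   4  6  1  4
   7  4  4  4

One optimal route is [0,0] [0,1] [1,1] [1,2] [2,2] [2,3] [3,3].
Its cost is 6 + 7 + 5 + 4 + 1 + 4 + 4 = 31.

31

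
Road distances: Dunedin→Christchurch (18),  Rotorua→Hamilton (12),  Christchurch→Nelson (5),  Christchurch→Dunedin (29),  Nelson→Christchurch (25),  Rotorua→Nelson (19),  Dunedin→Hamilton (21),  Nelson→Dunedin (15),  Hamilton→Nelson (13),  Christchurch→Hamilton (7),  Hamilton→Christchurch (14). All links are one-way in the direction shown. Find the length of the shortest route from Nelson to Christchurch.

25

Candidate routes:
Nelson -> Dunedin -> Christchurch: 15 + 18 = 33
Nelson -> Dunedin -> Hamilton -> Christchurch: 15 + 21 + 14 = 50
Nelson -> Christchurch: 25
The minimum is 25.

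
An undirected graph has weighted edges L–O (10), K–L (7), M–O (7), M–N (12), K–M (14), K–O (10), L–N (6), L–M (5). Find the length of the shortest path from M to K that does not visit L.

Routes from M to K avoiding L:
M -> K: 14
M -> O -> K: 7 + 10 = 17
Best route has total 14.

14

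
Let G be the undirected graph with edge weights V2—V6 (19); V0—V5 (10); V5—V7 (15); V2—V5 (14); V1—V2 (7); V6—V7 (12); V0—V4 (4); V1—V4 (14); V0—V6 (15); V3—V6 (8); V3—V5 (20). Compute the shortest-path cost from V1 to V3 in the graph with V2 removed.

41

Paths from V1 to V3 avoiding V2:
V1 - V4 - V0 - V6 - V3: 14 + 4 + 15 + 8 = 41
V1 - V4 - V0 - V5 - V7 - V6 - V3: 14 + 4 + 10 + 15 + 12 + 8 = 63
V1 - V4 - V0 - V6 - V7 - V5 - V3: 14 + 4 + 15 + 12 + 15 + 20 = 80
V1 - V4 - V0 - V5 - V3: 14 + 4 + 10 + 20 = 48
Shortest: 41.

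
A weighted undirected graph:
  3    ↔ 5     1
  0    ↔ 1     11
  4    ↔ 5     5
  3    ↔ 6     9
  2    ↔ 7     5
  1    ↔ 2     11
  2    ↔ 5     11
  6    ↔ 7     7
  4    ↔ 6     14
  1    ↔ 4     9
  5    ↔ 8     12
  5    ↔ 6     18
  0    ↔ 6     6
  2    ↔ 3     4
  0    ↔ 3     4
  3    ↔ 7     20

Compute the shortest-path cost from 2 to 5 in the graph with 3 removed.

11

Comparing a few candidate routes:
2 -> 7 -> 6 -> 5: 5 + 7 + 18 = 30
2 -> 5: 11
2 -> 1 -> 4 -> 5: 11 + 9 + 5 = 25
Best route has total 11.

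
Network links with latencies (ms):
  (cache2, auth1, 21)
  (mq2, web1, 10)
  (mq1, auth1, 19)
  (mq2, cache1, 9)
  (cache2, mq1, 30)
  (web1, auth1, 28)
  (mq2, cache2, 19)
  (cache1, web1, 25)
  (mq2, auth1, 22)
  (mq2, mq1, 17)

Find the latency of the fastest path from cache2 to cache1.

A few of the cache2→cache1 routes:
cache2→mq2→web1→cache1: 19 + 10 + 25 = 54
cache2→mq1→mq2→cache1: 30 + 17 + 9 = 56
cache2→mq2→cache1: 19 + 9 = 28
cache2→auth1→mq2→cache1: 21 + 22 + 9 = 52
The minimum is 28 ms.

28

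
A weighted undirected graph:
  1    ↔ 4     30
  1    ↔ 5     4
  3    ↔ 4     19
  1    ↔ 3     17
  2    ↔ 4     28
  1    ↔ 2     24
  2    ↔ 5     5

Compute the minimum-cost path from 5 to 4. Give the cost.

Checking several routes:
5 -> 1 -> 2 -> 4: 4 + 24 + 28 = 56
5 -> 1 -> 3 -> 4: 4 + 17 + 19 = 40
5 -> 2 -> 1 -> 4: 5 + 24 + 30 = 59
5 -> 1 -> 4: 4 + 30 = 34
5 -> 2 -> 4: 5 + 28 = 33
The minimum is 33.

33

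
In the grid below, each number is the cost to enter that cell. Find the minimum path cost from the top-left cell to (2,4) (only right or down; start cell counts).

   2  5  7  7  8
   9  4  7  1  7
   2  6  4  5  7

31

Cheapest: r0c0 -> r0c1 -> r1c1 -> r1c2 -> r1c3 -> r2c3 -> r2c4
  2 + 5 + 4 + 7 + 1 + 5 + 7 = 31
(Top row then right column would cost 43.)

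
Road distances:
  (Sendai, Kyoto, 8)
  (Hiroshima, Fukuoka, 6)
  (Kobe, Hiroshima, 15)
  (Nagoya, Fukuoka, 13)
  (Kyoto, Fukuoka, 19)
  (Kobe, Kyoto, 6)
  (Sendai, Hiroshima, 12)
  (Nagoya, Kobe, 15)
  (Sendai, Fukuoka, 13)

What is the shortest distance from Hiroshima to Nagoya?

Checking several routes:
Hiroshima - Sendai - Kyoto - Kobe - Nagoya: 12 + 8 + 6 + 15 = 41
Hiroshima - Fukuoka - Nagoya: 6 + 13 = 19
Hiroshima - Sendai - Fukuoka - Nagoya: 12 + 13 + 13 = 38
Hiroshima - Kobe - Nagoya: 15 + 15 = 30
The minimum is 19.

19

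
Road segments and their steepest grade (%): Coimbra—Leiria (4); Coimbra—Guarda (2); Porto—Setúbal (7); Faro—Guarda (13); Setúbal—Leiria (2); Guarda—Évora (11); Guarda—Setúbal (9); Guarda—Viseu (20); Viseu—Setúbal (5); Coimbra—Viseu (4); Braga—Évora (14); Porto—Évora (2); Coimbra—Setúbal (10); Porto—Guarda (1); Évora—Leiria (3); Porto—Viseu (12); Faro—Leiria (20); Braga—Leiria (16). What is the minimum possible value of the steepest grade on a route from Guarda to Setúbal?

3

Comparing a few candidate routes:
Guarda → Coimbra → Viseu → Setúbal: max(2, 4, 5) = 5
Guarda → Coimbra → Leiria → Setúbal: max(2, 4, 2) = 4
Guarda → Porto → Évora → Leiria → Coimbra → Viseu → Setúbal: max(1, 2, 3, 4, 4, 5) = 5
Guarda → Porto → Setúbal: max(1, 7) = 7
Guarda → Porto → Évora → Leiria → Setúbal: max(1, 2, 3, 2) = 3
Best route has worst link 3%.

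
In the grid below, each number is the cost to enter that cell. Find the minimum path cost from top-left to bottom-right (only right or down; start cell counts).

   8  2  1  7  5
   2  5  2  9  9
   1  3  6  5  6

30

Cheapest: [0,0] -> [0,1] -> [0,2] -> [1,2] -> [2,2] -> [2,3] -> [2,4]
  8 + 2 + 1 + 2 + 6 + 5 + 6 = 30
(Top row then right column would cost 38.)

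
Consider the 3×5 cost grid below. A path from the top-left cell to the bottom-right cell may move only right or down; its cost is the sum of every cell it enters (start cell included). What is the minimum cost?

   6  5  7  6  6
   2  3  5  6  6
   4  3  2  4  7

One optimal route is (0,0) -> (1,0) -> (1,1) -> (2,1) -> (2,2) -> (2,3) -> (2,4).
Its cost is 6 + 2 + 3 + 3 + 2 + 4 + 7 = 27.

27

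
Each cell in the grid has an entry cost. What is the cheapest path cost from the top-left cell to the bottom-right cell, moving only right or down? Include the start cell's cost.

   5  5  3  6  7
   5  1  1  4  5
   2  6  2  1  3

18

Cheapest: (0,0) (0,1) (1,1) (1,2) (2,2) (2,3) (2,4)
  5 + 5 + 1 + 1 + 2 + 1 + 3 = 18
(Top row then right column would cost 34.)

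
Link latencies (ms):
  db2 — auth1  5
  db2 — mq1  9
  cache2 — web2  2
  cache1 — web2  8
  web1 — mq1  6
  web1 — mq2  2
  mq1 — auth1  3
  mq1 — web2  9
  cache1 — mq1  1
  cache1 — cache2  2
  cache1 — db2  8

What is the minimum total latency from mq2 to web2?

A few of the mq2→web2 routes:
mq2 -> web1 -> mq1 -> web2: 2 + 6 + 9 = 17
mq2 -> web1 -> mq1 -> cache1 -> web2: 2 + 6 + 1 + 8 = 17
mq2 -> web1 -> mq1 -> db2 -> cache1 -> cache2 -> web2: 2 + 6 + 9 + 8 + 2 + 2 = 29
mq2 -> web1 -> mq1 -> auth1 -> db2 -> cache1 -> cache2 -> web2: 2 + 6 + 3 + 5 + 8 + 2 + 2 = 28
mq2 -> web1 -> mq1 -> auth1 -> db2 -> cache1 -> web2: 2 + 6 + 3 + 5 + 8 + 8 = 32
mq2 -> web1 -> mq1 -> cache1 -> cache2 -> web2: 2 + 6 + 1 + 2 + 2 = 13
The minimum is 13 ms.

13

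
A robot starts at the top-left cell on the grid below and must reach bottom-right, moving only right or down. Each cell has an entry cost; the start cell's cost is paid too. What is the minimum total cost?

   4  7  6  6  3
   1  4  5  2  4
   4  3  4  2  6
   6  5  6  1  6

Take (0,0) → (1,0) → (1,1) → (1,2) → (1,3) → (2,3) → (3,3) → (3,4) for a total of 4 + 1 + 4 + 5 + 2 + 2 + 1 + 6 = 25.
(Top row then right column would cost 42.)

25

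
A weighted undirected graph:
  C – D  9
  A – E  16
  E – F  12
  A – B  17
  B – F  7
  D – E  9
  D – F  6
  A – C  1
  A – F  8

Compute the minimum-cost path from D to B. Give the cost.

A few of the D→B routes:
D-F-B: 6 + 7 = 13
D-C-A-F-B: 9 + 1 + 8 + 7 = 25
D-C-A-B: 9 + 1 + 17 = 27
D-E-F-B: 9 + 12 + 7 = 28
D-F-A-B: 6 + 8 + 17 = 31
The minimum is 13.

13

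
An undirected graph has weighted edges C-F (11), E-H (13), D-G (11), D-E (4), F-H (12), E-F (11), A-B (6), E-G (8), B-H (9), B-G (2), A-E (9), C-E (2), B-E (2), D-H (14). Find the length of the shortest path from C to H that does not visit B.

Comparing a few candidate routes:
C→E→G→D→H: 2 + 8 + 11 + 14 = 35
C→E→H: 2 + 13 = 15
C→E→D→H: 2 + 4 + 14 = 20
C→E→F→H: 2 + 11 + 12 = 25
C→F→H: 11 + 12 = 23
The minimum is 15.

15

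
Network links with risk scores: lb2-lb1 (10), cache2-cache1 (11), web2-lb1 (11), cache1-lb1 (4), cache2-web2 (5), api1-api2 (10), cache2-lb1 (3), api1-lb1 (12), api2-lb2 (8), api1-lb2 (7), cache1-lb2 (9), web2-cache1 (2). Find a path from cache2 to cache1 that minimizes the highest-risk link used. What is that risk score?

A few of the cache2→cache1 routes:
cache2-lb1-lb2-cache1: max(3, 10, 9) = 10
cache2-lb1-cache1: max(3, 4) = 4
cache2-lb1-web2-cache1: max(3, 11, 2) = 11
cache2-web2-cache1: max(5, 2) = 5
Smallest bottleneck: 4.

4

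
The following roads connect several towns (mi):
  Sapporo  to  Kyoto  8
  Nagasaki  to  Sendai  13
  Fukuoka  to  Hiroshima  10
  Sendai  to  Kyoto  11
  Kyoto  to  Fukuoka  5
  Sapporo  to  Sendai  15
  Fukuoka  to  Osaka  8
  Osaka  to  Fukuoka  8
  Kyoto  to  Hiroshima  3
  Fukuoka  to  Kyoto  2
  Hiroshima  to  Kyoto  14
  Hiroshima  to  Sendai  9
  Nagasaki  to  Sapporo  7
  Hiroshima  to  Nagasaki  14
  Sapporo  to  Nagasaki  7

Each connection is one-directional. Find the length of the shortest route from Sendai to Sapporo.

35

Routes from Sendai to Sapporo:
Sendai→Kyoto→Hiroshima→Nagasaki→Sapporo: 11 + 3 + 14 + 7 = 35
Sendai→Kyoto→Fukuoka→Hiroshima→Nagasaki→Sapporo: 11 + 5 + 10 + 14 + 7 = 47
Shortest: 35 mi.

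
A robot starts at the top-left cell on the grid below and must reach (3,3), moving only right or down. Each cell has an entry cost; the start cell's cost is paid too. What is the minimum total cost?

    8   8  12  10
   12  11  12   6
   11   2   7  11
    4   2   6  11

One optimal route is [0,0]→[0,1]→[1,1]→[2,1]→[3,1]→[3,2]→[3,3].
Its cost is 8 + 8 + 11 + 2 + 2 + 6 + 11 = 48.
(Top row then right column would cost 66.)

48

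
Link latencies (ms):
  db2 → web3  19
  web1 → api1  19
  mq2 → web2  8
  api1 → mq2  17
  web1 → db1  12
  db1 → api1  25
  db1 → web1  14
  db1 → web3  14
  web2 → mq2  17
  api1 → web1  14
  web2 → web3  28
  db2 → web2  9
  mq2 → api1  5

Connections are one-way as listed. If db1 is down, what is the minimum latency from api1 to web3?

53

Paths from api1 to web3 avoiding db1:
api1 -> mq2 -> web2 -> web3: 17 + 8 + 28 = 53
The minimum is 53 ms.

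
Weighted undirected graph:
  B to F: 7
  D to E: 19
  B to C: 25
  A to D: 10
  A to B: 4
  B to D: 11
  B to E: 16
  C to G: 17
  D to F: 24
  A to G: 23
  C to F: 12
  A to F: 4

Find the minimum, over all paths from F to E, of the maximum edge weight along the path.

Some routes from F to E:
F -> A -> B -> E: max(4, 4, 16) = 16
F -> A -> D -> B -> E: max(4, 10, 11, 16) = 16
F -> B -> D -> E: max(7, 11, 19) = 19
F -> B -> E: max(7, 16) = 16
F -> B -> A -> D -> E: max(7, 4, 10, 19) = 19
Smallest bottleneck: 16.

16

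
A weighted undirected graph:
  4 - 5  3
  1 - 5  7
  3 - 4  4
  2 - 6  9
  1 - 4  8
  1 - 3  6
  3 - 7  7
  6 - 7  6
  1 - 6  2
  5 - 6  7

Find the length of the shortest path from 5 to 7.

Comparing a few candidate routes:
5 → 6 → 7: 7 + 6 = 13
5 → 4 → 1 → 6 → 7: 3 + 8 + 2 + 6 = 19
5 → 4 → 3 → 7: 3 + 4 + 7 = 14
5 → 1 → 6 → 7: 7 + 2 + 6 = 15
Shortest: 13.

13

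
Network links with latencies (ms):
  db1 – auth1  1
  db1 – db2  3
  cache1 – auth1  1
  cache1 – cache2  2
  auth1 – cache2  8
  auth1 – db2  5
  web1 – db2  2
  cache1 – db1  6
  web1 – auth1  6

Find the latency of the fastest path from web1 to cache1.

7

Checking several routes:
web1-auth1-db1-cache1: 6 + 1 + 6 = 13
web1-db2-auth1-cache1: 2 + 5 + 1 = 8
web1-db2-db1-auth1-cache1: 2 + 3 + 1 + 1 = 7
web1-db2-db1-cache1: 2 + 3 + 6 = 11
web1-auth1-cache1: 6 + 1 = 7
Shortest: 7 ms.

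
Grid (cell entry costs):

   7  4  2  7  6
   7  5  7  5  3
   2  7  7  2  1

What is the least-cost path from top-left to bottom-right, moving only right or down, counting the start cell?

One optimal route is r0c0 -> r0c1 -> r0c2 -> r0c3 -> r1c3 -> r2c3 -> r2c4.
Its cost is 7 + 4 + 2 + 7 + 5 + 2 + 1 = 28.
For comparison, the top-then-right route costs 30.

28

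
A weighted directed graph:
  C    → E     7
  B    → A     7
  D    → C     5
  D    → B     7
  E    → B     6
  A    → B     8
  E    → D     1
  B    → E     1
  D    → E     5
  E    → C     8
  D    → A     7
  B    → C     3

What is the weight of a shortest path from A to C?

11

Paths from A to C:
A→B→E→D→C: 8 + 1 + 1 + 5 = 15
A→B→E→C: 8 + 1 + 8 = 17
A→B→C: 8 + 3 = 11
The minimum is 11.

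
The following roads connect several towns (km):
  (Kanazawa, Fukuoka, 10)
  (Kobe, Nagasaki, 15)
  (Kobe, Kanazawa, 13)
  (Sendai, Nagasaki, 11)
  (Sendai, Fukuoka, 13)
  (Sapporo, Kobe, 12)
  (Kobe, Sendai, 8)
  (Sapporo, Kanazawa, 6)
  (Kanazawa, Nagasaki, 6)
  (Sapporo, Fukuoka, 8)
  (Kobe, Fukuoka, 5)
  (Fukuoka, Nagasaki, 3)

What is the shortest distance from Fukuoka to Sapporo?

8

Checking several routes:
Fukuoka → Kanazawa → Sapporo: 10 + 6 = 16
Fukuoka → Nagasaki → Kanazawa → Sapporo: 3 + 6 + 6 = 15
Fukuoka → Kobe → Sapporo: 5 + 12 = 17
Fukuoka → Sapporo: 8
Fukuoka → Kobe → Kanazawa → Sapporo: 5 + 13 + 6 = 24
Best route has total 8 km.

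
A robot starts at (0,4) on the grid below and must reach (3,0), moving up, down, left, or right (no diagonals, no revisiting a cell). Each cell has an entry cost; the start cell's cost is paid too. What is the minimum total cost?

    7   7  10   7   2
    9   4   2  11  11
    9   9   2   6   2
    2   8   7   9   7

Take r0c4→r0c3→r0c2→r1c2→r2c2→r3c2→r3c1→r3c0 for a total of 2 + 7 + 10 + 2 + 2 + 7 + 8 + 2 = 40.

40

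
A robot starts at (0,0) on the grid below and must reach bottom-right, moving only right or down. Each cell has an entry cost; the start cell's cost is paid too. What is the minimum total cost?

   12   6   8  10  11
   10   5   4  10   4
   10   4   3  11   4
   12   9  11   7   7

Best path: [0,0] -> [0,1] -> [1,1] -> [1,2] -> [1,3] -> [1,4] -> [2,4] -> [3,4]
Cost: 12 + 6 + 5 + 4 + 10 + 4 + 4 + 7 = 52
For comparison, the top-then-right route costs 62.

52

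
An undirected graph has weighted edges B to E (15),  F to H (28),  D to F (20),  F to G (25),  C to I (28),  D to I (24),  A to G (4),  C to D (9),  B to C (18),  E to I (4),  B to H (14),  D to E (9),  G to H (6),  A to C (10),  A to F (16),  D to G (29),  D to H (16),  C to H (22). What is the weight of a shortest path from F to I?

Comparing a few candidate routes:
F→D→I: 20 + 24 = 44
F→A→C→D→E→I: 16 + 10 + 9 + 9 + 4 = 48
F→D→E→I: 20 + 9 + 4 = 33
F→A→C→I: 16 + 10 + 28 = 54
The minimum is 33.

33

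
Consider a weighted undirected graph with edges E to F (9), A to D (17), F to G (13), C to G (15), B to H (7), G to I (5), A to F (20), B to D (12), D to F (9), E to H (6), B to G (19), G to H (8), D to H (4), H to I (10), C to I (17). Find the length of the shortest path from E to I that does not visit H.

27

Checking several routes:
E - F - D - B - G - I: 9 + 9 + 12 + 19 + 5 = 54
E - F - A - D - B - G - I: 9 + 20 + 17 + 12 + 19 + 5 = 82
E - F - G - I: 9 + 13 + 5 = 27
E - F - G - C - I: 9 + 13 + 15 + 17 = 54
E - F - D - B - G - C - I: 9 + 9 + 12 + 19 + 15 + 17 = 81
The minimum is 27.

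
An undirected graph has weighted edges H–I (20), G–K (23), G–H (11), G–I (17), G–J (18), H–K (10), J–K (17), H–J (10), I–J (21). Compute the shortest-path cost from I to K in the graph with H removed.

Candidate routes:
I→J→K: 21 + 17 = 38
I→G→J→K: 17 + 18 + 17 = 52
I→J→G→K: 21 + 18 + 23 = 62
I→G→K: 17 + 23 = 40
Best route has total 38.

38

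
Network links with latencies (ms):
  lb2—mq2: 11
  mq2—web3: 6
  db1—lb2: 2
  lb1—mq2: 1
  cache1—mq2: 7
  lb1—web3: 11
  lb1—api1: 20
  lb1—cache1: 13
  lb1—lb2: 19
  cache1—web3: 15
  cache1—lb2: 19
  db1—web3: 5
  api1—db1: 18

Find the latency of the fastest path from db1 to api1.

18

Checking several routes:
db1-api1: 18
db1-web3-lb1-api1: 5 + 11 + 20 = 36
db1-lb2-mq2-lb1-api1: 2 + 11 + 1 + 20 = 34
db1-web3-mq2-lb1-api1: 5 + 6 + 1 + 20 = 32
Shortest: 18 ms.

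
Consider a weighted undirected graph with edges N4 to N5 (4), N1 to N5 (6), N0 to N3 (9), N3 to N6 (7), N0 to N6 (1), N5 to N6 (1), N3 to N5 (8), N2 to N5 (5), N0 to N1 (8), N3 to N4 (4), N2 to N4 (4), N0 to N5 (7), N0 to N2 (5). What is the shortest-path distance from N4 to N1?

Some routes from N4 to N1:
N4 - N2 - N5 - N1: 4 + 5 + 6 = 15
N4 - N2 - N0 - N1: 4 + 5 + 8 = 17
N4 - N5 - N1: 4 + 6 = 10
N4 - N5 - N6 - N0 - N1: 4 + 1 + 1 + 8 = 14
N4 - N2 - N0 - N6 - N5 - N1: 4 + 5 + 1 + 1 + 6 = 17
Shortest: 10.

10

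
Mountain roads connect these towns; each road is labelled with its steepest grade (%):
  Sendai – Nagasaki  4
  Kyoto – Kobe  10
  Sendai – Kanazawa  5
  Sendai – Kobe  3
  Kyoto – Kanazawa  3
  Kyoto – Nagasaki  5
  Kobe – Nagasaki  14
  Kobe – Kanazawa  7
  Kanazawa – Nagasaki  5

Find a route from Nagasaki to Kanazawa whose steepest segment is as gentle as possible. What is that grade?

A few of the Nagasaki→Kanazawa routes:
Nagasaki→Kyoto→Kanazawa: max(5, 3) = 5
Nagasaki→Sendai→Kanazawa: max(4, 5) = 5
Nagasaki→Kanazawa: max(5) = 5
Nagasaki→Sendai→Kobe→Kanazawa: max(4, 3, 7) = 7
Best route has worst link 5%.

5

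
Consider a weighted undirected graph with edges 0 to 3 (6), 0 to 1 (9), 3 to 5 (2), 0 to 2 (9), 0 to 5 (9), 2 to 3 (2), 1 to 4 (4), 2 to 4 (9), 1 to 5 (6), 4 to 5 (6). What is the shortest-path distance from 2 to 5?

Some routes from 2 to 5:
2 -> 4 -> 5: 9 + 6 = 15
2 -> 3 -> 0 -> 5: 2 + 6 + 9 = 17
2 -> 3 -> 5: 2 + 2 = 4
2 -> 0 -> 3 -> 5: 9 + 6 + 2 = 17
The minimum is 4.

4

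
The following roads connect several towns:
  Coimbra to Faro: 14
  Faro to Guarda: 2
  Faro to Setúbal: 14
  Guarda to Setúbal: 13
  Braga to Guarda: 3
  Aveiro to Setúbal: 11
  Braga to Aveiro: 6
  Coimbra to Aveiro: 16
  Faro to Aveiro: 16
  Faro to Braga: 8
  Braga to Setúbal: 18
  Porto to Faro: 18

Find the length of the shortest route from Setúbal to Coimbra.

27

Checking several routes:
Setúbal-Faro-Coimbra: 14 + 14 = 28
Setúbal-Guarda-Faro-Coimbra: 13 + 2 + 14 = 29
Setúbal-Aveiro-Coimbra: 11 + 16 = 27
The minimum is 27.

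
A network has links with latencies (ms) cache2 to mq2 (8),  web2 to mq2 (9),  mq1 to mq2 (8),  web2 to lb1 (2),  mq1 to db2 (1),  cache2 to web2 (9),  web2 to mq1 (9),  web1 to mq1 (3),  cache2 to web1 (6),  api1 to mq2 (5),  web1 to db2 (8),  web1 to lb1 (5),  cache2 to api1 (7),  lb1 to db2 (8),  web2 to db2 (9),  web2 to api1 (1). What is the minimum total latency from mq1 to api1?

10

Checking several routes:
mq1→web1→lb1→web2→api1: 3 + 5 + 2 + 1 = 11
mq1→web2→api1: 9 + 1 = 10
mq1→db2→web2→api1: 1 + 9 + 1 = 11
mq1→db2→lb1→web2→api1: 1 + 8 + 2 + 1 = 12
mq1→mq2→api1: 8 + 5 = 13
The minimum is 10 ms.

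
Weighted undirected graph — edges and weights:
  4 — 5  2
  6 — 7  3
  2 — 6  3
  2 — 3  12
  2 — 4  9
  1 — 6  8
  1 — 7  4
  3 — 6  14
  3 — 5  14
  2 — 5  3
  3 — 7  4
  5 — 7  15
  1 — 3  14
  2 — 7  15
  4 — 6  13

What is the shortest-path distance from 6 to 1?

Checking several routes:
6 -> 7 -> 1: 3 + 4 = 7
6 -> 2 -> 7 -> 1: 3 + 15 + 4 = 22
6 -> 3 -> 7 -> 1: 14 + 4 + 4 = 22
6 -> 1: 8
6 -> 2 -> 3 -> 7 -> 1: 3 + 12 + 4 + 4 = 23
6 -> 7 -> 3 -> 1: 3 + 4 + 14 = 21
Best route has total 7.

7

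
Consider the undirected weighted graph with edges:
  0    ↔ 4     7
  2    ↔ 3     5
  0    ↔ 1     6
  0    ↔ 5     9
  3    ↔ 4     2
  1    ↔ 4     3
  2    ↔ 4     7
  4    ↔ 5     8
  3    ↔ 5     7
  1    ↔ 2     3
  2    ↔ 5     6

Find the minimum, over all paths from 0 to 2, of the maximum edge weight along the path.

A few of the 0→2 routes:
0 -> 1 -> 4 -> 3 -> 5 -> 2: max(6, 3, 2, 7, 6) = 7
0 -> 1 -> 4 -> 2: max(6, 3, 7) = 7
0 -> 1 -> 2: max(6, 3) = 6
0 -> 1 -> 4 -> 3 -> 2: max(6, 3, 2, 5) = 6
Best route has worst link 6.

6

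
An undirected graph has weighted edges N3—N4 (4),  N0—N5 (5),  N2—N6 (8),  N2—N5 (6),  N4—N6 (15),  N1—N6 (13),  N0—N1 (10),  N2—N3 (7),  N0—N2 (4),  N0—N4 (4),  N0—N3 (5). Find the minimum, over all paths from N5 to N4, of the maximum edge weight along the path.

5

A few of the N5→N4 routes:
N5-N0-N3-N4: max(5, 5, 4) = 5
N5-N2-N0-N3-N4: max(6, 4, 5, 4) = 6
N5-N0-N4: max(5, 4) = 5
Smallest bottleneck: 5.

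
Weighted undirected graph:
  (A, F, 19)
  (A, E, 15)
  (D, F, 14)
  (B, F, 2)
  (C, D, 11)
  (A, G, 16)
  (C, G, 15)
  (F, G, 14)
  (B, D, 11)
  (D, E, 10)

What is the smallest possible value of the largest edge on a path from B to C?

11

Checking several routes:
B-F-G-C: max(2, 14, 15) = 15
B-F-D-E-A-G-C: max(2, 14, 10, 15, 16, 15) = 16
B-D-F-G-C: max(11, 14, 14, 15) = 15
B-F-G-A-E-D-C: max(2, 14, 16, 15, 10, 11) = 16
B-F-D-C: max(2, 14, 11) = 14
B-D-C: max(11, 11) = 11
The minimum achievable maximum is 11.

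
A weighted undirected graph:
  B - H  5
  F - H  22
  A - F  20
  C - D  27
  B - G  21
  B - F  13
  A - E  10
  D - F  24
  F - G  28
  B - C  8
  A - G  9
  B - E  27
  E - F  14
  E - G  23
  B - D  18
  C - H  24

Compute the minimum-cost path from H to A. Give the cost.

35

Checking several routes:
H - B - F - A: 5 + 13 + 20 = 38
H - F - A: 22 + 20 = 42
H - B - F - E - A: 5 + 13 + 14 + 10 = 42
H - B - G - A: 5 + 21 + 9 = 35
Best route has total 35.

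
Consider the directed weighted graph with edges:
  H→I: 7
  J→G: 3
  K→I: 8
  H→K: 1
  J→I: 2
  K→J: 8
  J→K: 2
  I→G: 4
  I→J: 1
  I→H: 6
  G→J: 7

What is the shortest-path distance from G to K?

Routes from G to K:
G→J→I→H→K: 7 + 2 + 6 + 1 = 16
G→J→K: 7 + 2 = 9
The minimum is 9.

9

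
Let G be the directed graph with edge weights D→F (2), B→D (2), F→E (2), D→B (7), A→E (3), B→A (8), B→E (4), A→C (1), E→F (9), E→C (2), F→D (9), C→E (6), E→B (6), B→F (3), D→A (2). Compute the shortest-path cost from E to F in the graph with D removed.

9

Candidate routes:
E - B - F: 6 + 3 = 9
E - F: 9
The minimum is 9.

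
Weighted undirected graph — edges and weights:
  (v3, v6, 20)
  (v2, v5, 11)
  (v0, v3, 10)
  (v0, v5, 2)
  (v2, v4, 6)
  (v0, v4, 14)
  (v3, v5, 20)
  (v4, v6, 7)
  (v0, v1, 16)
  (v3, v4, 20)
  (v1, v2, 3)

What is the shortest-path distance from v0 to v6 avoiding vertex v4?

30

Paths from v0 to v6 avoiding v4:
v0 → v3 → v6: 10 + 20 = 30
v0 → v5 → v3 → v6: 2 + 20 + 20 = 42
v0 → v1 → v2 → v5 → v3 → v6: 16 + 3 + 11 + 20 + 20 = 70
The minimum is 30.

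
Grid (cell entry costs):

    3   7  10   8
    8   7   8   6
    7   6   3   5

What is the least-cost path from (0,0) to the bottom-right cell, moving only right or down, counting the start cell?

Path r0c0 → r0c1 → r1c1 → r2c1 → r2c2 → r2c3: 3 + 7 + 7 + 6 + 3 + 5 = 31.
(Top row then right column would cost 39.)

31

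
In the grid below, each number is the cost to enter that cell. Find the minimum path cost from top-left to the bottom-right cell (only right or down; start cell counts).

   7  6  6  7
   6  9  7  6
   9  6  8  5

37

Take r0c0→r0c1→r0c2→r0c3→r1c3→r2c3 for a total of 7 + 6 + 6 + 7 + 6 + 5 = 37.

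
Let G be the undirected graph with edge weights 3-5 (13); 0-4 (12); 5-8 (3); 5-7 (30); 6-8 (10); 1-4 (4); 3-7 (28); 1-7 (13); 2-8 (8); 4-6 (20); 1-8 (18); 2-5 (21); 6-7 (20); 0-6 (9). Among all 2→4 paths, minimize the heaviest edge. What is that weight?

12

Checking several routes:
2→8→6→7→1→4: max(8, 10, 20, 13, 4) = 20
2→8→1→4: max(8, 18, 4) = 18
2→8→6→0→4: max(8, 10, 9, 12) = 12
Smallest bottleneck: 12.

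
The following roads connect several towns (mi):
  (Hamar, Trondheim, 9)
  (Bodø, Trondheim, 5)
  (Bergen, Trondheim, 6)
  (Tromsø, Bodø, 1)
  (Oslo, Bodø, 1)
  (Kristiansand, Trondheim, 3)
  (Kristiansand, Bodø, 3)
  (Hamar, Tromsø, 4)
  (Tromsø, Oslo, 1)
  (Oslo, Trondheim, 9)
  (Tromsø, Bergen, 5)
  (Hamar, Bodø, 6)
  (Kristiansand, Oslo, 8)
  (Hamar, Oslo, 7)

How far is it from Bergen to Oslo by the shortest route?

Checking several routes:
Bergen-Trondheim-Bodø-Oslo: 6 + 5 + 1 = 12
Bergen-Tromsø-Bodø-Oslo: 5 + 1 + 1 = 7
Bergen-Tromsø-Oslo: 5 + 1 = 6
Bergen-Trondheim-Kristiansand-Bodø-Oslo: 6 + 3 + 3 + 1 = 13
Bergen-Trondheim-Bodø-Tromsø-Oslo: 6 + 5 + 1 + 1 = 13
Shortest: 6 mi.

6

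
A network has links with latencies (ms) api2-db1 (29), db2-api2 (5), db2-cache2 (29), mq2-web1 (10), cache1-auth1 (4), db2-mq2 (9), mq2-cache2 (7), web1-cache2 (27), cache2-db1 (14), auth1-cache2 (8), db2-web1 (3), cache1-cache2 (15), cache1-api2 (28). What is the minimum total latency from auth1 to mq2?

15

Some routes from auth1 to mq2:
auth1 -> cache1 -> cache2 -> mq2: 4 + 15 + 7 = 26
auth1 -> cache2 -> web1 -> mq2: 8 + 27 + 10 = 45
auth1 -> cache2 -> mq2: 8 + 7 = 15
auth1 -> cache1 -> api2 -> db2 -> mq2: 4 + 28 + 5 + 9 = 46
Shortest: 15 ms.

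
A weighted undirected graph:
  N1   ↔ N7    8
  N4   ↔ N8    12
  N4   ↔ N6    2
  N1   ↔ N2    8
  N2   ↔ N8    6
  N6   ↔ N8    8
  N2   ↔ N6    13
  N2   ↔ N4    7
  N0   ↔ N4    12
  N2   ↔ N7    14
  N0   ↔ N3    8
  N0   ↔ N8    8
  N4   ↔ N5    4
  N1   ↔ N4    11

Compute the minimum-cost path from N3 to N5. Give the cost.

24

Checking several routes:
N3 -> N0 -> N8 -> N2 -> N4 -> N5: 8 + 8 + 6 + 7 + 4 = 33
N3 -> N0 -> N8 -> N6 -> N4 -> N5: 8 + 8 + 8 + 2 + 4 = 30
N3 -> N0 -> N4 -> N5: 8 + 12 + 4 = 24
N3 -> N0 -> N8 -> N4 -> N5: 8 + 8 + 12 + 4 = 32
Shortest: 24.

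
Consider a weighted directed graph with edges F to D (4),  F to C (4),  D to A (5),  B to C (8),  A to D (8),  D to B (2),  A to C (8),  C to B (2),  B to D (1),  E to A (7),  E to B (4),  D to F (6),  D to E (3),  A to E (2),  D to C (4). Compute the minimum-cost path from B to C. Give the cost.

Comparing a few candidate routes:
B-C: 8
B-D-A-C: 1 + 5 + 8 = 14
B-D-F-C: 1 + 6 + 4 = 11
B-D-C: 1 + 4 = 5
Shortest: 5.

5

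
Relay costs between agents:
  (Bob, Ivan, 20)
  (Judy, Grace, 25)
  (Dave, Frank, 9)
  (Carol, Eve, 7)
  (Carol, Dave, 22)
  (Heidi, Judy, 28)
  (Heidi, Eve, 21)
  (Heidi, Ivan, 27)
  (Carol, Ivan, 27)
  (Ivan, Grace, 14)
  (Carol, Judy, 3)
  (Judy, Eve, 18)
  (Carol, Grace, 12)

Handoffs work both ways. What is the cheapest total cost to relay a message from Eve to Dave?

A few of the Eve→Dave routes:
Eve - Heidi - Ivan - Grace - Carol - Dave: 21 + 27 + 14 + 12 + 22 = 96
Eve - Judy - Grace - Carol - Dave: 18 + 25 + 12 + 22 = 77
Eve - Heidi - Ivan - Carol - Dave: 21 + 27 + 27 + 22 = 97
Eve - Heidi - Judy - Carol - Dave: 21 + 28 + 3 + 22 = 74
Eve - Carol - Dave: 7 + 22 = 29
Eve - Judy - Carol - Dave: 18 + 3 + 22 = 43
Best route has total 29.

29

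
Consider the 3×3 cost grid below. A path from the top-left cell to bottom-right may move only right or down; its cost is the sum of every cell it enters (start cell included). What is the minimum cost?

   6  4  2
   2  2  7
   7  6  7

One optimal route is [0,0] [1,0] [1,1] [2,1] [2,2].
Its cost is 6 + 2 + 2 + 6 + 7 = 23.
For comparison, the top-then-right route costs 26.

23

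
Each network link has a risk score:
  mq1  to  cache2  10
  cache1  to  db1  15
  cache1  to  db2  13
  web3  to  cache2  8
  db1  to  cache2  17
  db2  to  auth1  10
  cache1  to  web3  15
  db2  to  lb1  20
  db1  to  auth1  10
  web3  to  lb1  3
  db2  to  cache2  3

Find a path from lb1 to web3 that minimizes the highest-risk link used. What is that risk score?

Some routes from lb1 to web3:
lb1 -> db2 -> cache2 -> web3: max(20, 3, 8) = 20
lb1 -> web3: max(3) = 3
lb1 -> db2 -> cache1 -> web3: max(20, 13, 15) = 20
lb1 -> db2 -> auth1 -> db1 -> cache2 -> web3: max(20, 10, 10, 17, 8) = 20
lb1 -> db2 -> cache2 -> db1 -> cache1 -> web3: max(20, 3, 17, 15, 15) = 20
lb1 -> db2 -> auth1 -> db1 -> cache1 -> web3: max(20, 10, 10, 15, 15) = 20
Best route has worst link 3.

3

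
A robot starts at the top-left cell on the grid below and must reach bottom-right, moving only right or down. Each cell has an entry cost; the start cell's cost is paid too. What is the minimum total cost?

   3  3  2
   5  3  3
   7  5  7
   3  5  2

20

Cheapest: (0,0) -> (0,1) -> (0,2) -> (1,2) -> (2,2) -> (3,2)
  3 + 3 + 2 + 3 + 7 + 2 = 20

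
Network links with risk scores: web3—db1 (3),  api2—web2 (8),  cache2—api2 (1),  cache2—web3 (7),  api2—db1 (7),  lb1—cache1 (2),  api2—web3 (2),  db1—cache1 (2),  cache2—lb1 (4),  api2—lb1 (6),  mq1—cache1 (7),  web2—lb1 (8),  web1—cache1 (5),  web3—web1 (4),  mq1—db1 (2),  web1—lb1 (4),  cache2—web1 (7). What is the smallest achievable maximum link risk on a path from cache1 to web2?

8

Some routes from cache1 to web2:
cache1 -> db1 -> web3 -> web1 -> lb1 -> cache2 -> api2 -> web2: max(2, 3, 4, 4, 4, 1, 8) = 8
cache1 -> db1 -> web3 -> web1 -> lb1 -> api2 -> web2: max(2, 3, 4, 4, 6, 8) = 8
cache1 -> db1 -> web3 -> web1 -> cache2 -> api2 -> lb1 -> web2: max(2, 3, 4, 7, 1, 6, 8) = 8
cache1 -> db1 -> web3 -> web1 -> cache2 -> api2 -> web2: max(2, 3, 4, 7, 1, 8) = 8
cache1 -> db1 -> web3 -> web1 -> lb1 -> web2: max(2, 3, 4, 4, 8) = 8
Best route has worst link 8.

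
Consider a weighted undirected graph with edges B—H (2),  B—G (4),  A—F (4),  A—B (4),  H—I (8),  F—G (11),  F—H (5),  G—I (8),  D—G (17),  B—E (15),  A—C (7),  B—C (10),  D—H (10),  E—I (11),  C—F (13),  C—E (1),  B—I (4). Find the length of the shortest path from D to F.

A few of the D→F routes:
D→G→B→H→F: 17 + 4 + 2 + 5 = 28
D→G→F: 17 + 11 = 28
D→H→F: 10 + 5 = 15
D→H→B→G→F: 10 + 2 + 4 + 11 = 27
D→H→B→A→F: 10 + 2 + 4 + 4 = 20
Shortest: 15.

15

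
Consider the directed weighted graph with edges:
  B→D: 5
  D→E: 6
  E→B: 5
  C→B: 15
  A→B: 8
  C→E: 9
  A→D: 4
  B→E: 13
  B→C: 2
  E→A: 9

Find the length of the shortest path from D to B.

11

Candidate routes:
D-E-A-B: 6 + 9 + 8 = 23
D-E-B: 6 + 5 = 11
The minimum is 11.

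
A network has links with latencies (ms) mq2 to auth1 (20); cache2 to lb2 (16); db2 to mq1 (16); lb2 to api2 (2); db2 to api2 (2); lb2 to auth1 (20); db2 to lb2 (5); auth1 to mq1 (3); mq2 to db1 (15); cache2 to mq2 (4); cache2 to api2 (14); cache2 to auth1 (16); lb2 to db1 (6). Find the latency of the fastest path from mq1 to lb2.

Checking several routes:
mq1 -> db2 -> api2 -> lb2: 16 + 2 + 2 = 20
mq1 -> db2 -> lb2: 16 + 5 = 21
mq1 -> auth1 -> lb2: 3 + 20 = 23
Shortest: 20 ms.

20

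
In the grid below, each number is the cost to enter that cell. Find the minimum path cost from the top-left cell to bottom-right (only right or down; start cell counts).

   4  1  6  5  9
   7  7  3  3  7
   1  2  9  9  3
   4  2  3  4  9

One optimal route is (0,0) (0,1) (1,1) (2,1) (3,1) (3,2) (3,3) (3,4).
Its cost is 4 + 1 + 7 + 2 + 2 + 3 + 4 + 9 = 32.

32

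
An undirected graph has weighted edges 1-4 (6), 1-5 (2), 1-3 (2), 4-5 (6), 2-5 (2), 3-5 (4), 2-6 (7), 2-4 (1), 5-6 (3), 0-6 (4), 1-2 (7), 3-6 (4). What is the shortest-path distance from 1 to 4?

5

Checking several routes:
1→4: 6
1→5→2→4: 2 + 2 + 1 = 5
1→2→4: 7 + 1 = 8
Best route has total 5.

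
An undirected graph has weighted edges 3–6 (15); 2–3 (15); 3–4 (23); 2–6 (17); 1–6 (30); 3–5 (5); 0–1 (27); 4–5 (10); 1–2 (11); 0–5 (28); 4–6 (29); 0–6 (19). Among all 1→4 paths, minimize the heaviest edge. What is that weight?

Some routes from 1 to 4:
1-2-3-5-4: max(11, 15, 5, 10) = 15
1-2-6-3-5-4: max(11, 17, 15, 5, 10) = 17
1-2-6-3-4: max(11, 17, 15, 23) = 23
Best route has worst link 15.

15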